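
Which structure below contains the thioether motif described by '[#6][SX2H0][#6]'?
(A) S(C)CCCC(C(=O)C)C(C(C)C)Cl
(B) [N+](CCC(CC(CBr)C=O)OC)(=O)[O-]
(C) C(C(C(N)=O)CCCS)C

A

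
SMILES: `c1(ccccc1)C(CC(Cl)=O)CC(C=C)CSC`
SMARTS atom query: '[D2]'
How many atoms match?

10

The query [D2] means: atom with exactly two heavy-atom neighbours.
Check the 18 heavy atoms by environment: 4× C (D2) → match; 3× C (D3) → no; 2× C (D1) → no; 1× O (D1) → no; 1× Cl (D1) → no; 1× c (aromatic, D3) → no; 5× c (aromatic, D2) → match; 1× S (D2) → match.
Summing the matching environments: 4 + 5 + 1 = 10 matching atoms.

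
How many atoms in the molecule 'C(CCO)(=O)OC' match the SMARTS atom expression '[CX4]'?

3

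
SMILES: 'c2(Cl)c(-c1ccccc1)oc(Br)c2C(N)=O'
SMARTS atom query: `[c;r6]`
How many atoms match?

Check the 16 heavy atoms by environment: 1× o (aromatic, in 5-ring) → no; 4× c (aromatic, in 5-ring) → no; 6× c (aromatic, in 6-ring) → match; 1× Cl (acyclic) → no; 1× Br (acyclic) → no; 1× C (acyclic) → no; 1× O (acyclic) → no; 1× N (acyclic) → no.
That gives 6 matching atoms.

6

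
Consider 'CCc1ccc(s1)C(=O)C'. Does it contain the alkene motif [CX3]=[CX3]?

No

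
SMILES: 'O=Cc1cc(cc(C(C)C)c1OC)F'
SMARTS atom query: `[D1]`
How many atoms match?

5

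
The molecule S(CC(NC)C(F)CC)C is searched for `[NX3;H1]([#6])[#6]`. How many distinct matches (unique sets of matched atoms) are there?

1

[NX3;H1]([#6])[#6] is the SMARTS for a secondary amine: a trivalent nitrogen with one H, bonded to two carbons.
Exactly one fragment in the molecule meets all constraints, giving 1 match.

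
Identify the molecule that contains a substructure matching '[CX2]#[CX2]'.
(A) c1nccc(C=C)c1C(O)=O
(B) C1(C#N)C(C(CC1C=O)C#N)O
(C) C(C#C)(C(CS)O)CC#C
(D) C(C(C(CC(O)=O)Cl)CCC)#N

[CX2]#[CX2] describes a carbon-carbon triple bond (an alkyne).
(A) has a vinyl group (-CH=CH2) but the C=C is a double bond; both carbons are CX3, not CX2.
(B) has a nitrile (-C#N) but the triple bond is C#N, not C#C.
(C) contains an ethynyl group (-C#CH), which satisfies every atom and bond constraint.
(D) has a nitrile (-C#N) but the triple bond is C#N, not C#C.
So the answer is (C).

C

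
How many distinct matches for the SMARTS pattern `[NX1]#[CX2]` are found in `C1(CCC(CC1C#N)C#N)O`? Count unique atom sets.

2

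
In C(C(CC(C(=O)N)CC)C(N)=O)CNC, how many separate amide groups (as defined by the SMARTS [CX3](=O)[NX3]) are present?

[CX3](=O)[NX3] is the SMARTS for an amide: a carbonyl carbon bonded to a trivalent nitrogen.
The molecule carries 2 separate instances of a primary amide (-C(=O)NH2) meeting every constraint; each maps to a distinct set of atoms, giving 2 matches.

2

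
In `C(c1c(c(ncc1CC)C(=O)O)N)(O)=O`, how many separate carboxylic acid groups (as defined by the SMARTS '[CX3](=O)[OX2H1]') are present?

2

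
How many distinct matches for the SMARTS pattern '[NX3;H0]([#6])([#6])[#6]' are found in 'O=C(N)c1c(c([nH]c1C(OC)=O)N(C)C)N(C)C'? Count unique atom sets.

[NX3;H0]([#6])([#6])[#6] is the SMARTS for a tertiary amine: a trivalent nitrogen with no H, bonded to three carbons.
The molecule carries 2 separate instances of a dimethylamino group (-N(CH3)2) meeting every constraint; each maps to a distinct set of atoms, giving 2 matches.

2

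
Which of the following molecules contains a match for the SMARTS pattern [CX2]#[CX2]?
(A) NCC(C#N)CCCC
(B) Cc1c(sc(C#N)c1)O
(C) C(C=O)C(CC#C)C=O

[CX2]#[CX2] describes a carbon-carbon triple bond (an alkyne).
(A) has a nitrile (-C#N) but the triple bond is C#N, not C#C.
(B) has a nitrile (-C#N) but the triple bond is C#N, not C#C.
(C) contains an ethynyl group (-C#CH), which satisfies every atom and bond constraint.
So the answer is (C).

C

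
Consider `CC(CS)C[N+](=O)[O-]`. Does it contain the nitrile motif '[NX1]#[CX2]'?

The pattern [NX1]#[CX2] describes a nitrogen triple-bonded to a two-connected carbon — a nitrile.
The closest candidate here is a nitro group (-[N+](=O)[O-]), but there is no C#N triple bond. No other fragment satisfies the full query, so there is no match.

No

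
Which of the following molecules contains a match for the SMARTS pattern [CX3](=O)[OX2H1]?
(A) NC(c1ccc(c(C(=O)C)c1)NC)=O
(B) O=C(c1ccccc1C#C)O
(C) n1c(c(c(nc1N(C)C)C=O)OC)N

B

[CX3](=O)[OX2H1] describes an sp2 carbon double-bonded to O and single-bonded to an -OH oxygen (a carboxylic acid).
(A) has a primary amide (-C(=O)NH2) but the carbonyl is bonded to N, not to an -OH oxygen.
(B) contains a carboxylic acid group (-C(=O)OH), which satisfies every atom and bond constraint.
(C) has an aldehyde (-CHO) but there is no singly-bonded oxygen on the carbonyl carbon.
So the answer is (B).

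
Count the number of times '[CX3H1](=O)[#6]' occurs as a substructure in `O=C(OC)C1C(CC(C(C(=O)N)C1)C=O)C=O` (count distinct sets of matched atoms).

[CX3H1](=O)[#6] is the SMARTS for an aldehyde: an sp2 carbon with one H, double-bonded to O and single-bonded to carbon.
The molecule carries 2 separate instances of an aldehyde (-CHO) meeting every constraint; each maps to a distinct set of atoms, giving 2 matches.

2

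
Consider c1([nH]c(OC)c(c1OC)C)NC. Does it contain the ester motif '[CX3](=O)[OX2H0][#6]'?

No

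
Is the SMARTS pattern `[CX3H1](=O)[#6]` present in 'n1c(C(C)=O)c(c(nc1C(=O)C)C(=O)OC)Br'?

No

The pattern [CX3H1](=O)[#6] describes an sp2 carbon with one H, double-bonded to O and single-bonded to carbon — an aldehyde.
The closest candidate here is a methyl-ester group (-C(=O)OCH3), but the carbonyl carbon has H0, not H1. No other fragment satisfies the full query, so there is no match.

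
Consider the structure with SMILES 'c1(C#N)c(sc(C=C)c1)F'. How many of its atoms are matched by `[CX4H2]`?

0

The query [CX4H2] means: sp3 carbon (X4) with exactly two hydrogens.
Check the 10 heavy atoms by environment: 1× s (aromatic, H0, X2) → no; 3× c (aromatic, H0, X3) → no; 1× c (aromatic, H1, X3) → no; 1× F (H0, X1) → no; 1× C (H0, X2) → no; 1× N (H0, X1) → no; 1× C (H1, X3) → no; 1× C (H2, X3) → no.
No environment satisfies the query, so 0 matching atoms.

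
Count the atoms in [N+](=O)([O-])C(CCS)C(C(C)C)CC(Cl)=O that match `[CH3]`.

Check the 15 heavy atoms by environment: 3× C (H2) → no; 3× C (H1) → no; 1× S (H1) → no; 1× C (H0) → no; 2× O (H0) → no; 1× Cl (H0) → no; 2× C (H3) → match; 1× N (charge +1, H0) → no; 1× O (charge -1, H0) → no.
That gives 2 matching atoms.

2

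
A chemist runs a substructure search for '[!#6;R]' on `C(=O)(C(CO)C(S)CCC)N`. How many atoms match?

0

Check the 11 heavy atoms by environment: 7× C (acyclic) → no; 2× O (acyclic) → no; 1× N (acyclic) → no; 1× S (acyclic) → no.
No environment satisfies the query, so 0 matching atoms.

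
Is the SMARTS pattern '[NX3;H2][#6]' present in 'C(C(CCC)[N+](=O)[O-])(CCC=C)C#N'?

The pattern [NX3;H2][#6] describes a trivalent nitrogen with two H attached to carbon — a primary amine.
The closest candidate here is a nitro group (-[N+](=O)[O-]), but the nitrogen is [N+] with no H, not NX3H2. No other fragment satisfies the full query, so there is no match.

No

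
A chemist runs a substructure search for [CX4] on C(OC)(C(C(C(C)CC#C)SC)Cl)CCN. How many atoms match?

The query [CX4] means: C with X4: aliphatic carbon with exactly 4 total connections (bonds + H).
Check the 16 heavy atoms by environment: 10× C (X4) → match; 1× N (X3) → no; 1× S (X2) → no; 2× C (X2) → no; 1× Cl (X1) → no; 1× O (X2) → no.
That gives 10 matching atoms.

10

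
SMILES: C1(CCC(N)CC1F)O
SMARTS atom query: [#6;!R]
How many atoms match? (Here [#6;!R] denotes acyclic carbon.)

0

The query [#6;!R] means: carbon not in any ring.
Check the 9 heavy atoms by environment: 6× C (in 6-ring) → no; 1× F (acyclic) → no; 1× N (acyclic) → no; 1× O (acyclic) → no.
No environment satisfies the query, so 0 matching atoms.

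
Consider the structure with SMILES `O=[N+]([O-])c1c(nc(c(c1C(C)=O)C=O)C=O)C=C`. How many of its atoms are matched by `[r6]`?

The query [r6] means: r6 matches atoms in a six-membered ring.
Check the 18 heavy atoms by environment: 1× n (aromatic, in 6-ring) → match; 5× c (aromatic, in 6-ring) → match; 6× C (acyclic) → no; 4× O (acyclic) → no; 1× N (charge +1, acyclic) → no; 1× O (charge -1, acyclic) → no.
Summing the matching environments: 1 + 5 = 6 matching atoms.

6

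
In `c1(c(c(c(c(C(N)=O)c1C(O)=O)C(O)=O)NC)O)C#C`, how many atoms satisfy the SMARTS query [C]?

6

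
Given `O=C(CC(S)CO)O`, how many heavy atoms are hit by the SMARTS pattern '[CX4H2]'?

The query [CX4H2] means: sp3 carbon (X4) with exactly two hydrogens.
Check the 8 heavy atoms by environment: 2× C (H2, X4) → match; 1× C (H1, X4) → no; 1× S (H1, X2) → no; 2× O (H1, X2) → no; 1× C (H0, X3) → no; 1× O (H0, X1) → no.
That gives 2 matching atoms.

2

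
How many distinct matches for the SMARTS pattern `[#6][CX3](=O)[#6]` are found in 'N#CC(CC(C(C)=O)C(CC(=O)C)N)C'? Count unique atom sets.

[#6][CX3](=O)[#6] is the SMARTS for a ketone: a carbonyl carbon (no H) flanked by two carbons.
The molecule carries 2 separate instances of an acetyl/ketone group (-C(=O)CH3) meeting every constraint; each maps to a distinct set of atoms, giving 2 matches.

2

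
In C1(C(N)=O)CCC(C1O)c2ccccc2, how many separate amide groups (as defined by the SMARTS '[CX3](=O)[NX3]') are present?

1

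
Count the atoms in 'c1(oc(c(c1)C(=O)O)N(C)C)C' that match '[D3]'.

The query [D3] means: atom with exactly three heavy-atom neighbours.
Check the 12 heavy atoms by environment: 1× o (aromatic, D2) → no; 3× c (aromatic, D3) → match; 1× c (aromatic, D2) → no; 3× C (D1) → no; 1× N (D3) → match; 1× C (D3) → match; 2× O (D1) → no.
Summing the matching environments: 3 + 1 + 1 = 5 matching atoms.

5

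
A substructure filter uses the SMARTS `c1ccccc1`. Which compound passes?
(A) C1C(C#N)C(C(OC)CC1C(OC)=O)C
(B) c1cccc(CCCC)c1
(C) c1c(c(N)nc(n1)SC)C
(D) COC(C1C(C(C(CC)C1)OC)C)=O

B

c1ccccc1 describes six aromatic carbons in a ring (a benzene ring).
(A) has a methyl group (-CH3) but no six-membered all-carbon aromatic ring is present.
(B) contains a phenyl ring, which satisfies every atom and bond constraint.
(C) has a methyl group (-CH3) but no six-membered all-carbon aromatic ring is present.
(D) has a methyl group (-CH3) but no six-membered all-carbon aromatic ring is present.
So the answer is (B).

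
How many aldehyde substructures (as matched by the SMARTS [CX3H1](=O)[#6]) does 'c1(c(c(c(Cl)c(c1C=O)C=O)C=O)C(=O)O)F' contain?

[CX3H1](=O)[#6] is the SMARTS for an aldehyde: an sp2 carbon with one H, double-bonded to O and single-bonded to carbon.
The molecule carries 3 separate instances of an aldehyde (-CHO) meeting every constraint; each maps to a distinct set of atoms, giving 3 matches.

3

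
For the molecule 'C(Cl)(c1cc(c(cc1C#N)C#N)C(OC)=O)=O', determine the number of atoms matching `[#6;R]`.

The query [#6;R] means: carbon that is part of a ring.
Check the 17 heavy atoms by environment: 6× c (aromatic, in 6-ring) → match; 5× C (acyclic) → no; 3× O (acyclic) → no; 1× Cl (acyclic) → no; 2× N (acyclic) → no.
That gives 6 matching atoms.

6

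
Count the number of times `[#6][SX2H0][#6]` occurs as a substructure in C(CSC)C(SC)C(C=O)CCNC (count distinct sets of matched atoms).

2

[#6][SX2H0][#6] is the SMARTS for a thioether: an aliphatic sulfur bridging two carbons with no H on the sulfur.
The molecule carries 2 separate instances of a methylthio ether (-SCH3) meeting every constraint; each maps to a distinct set of atoms, giving 2 matches.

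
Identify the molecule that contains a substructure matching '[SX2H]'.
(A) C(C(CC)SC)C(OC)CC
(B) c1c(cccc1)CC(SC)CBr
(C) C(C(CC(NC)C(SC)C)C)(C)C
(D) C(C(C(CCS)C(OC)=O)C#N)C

D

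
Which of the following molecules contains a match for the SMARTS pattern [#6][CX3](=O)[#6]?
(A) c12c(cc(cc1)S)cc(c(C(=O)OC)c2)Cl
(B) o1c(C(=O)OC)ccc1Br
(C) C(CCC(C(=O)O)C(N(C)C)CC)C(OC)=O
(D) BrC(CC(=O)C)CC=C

D

[#6][CX3](=O)[#6] describes a carbonyl carbon (no H) flanked by two carbons (a ketone).
(A) has a methyl-ester group (-C(=O)OCH3) but one neighbour of the carbonyl carbon is O, not C.
(B) has a methyl-ester group (-C(=O)OCH3) but one neighbour of the carbonyl carbon is O, not C.
(C) has a methyl-ester group (-C(=O)OCH3) but one neighbour of the carbonyl carbon is O, not C.
(D) contains an acetyl/ketone group (-C(=O)CH3), which satisfies every atom and bond constraint.
So the answer is (D).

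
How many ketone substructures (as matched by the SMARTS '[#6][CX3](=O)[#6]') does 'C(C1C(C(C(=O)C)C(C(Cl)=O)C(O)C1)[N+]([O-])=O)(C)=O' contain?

2

[#6][CX3](=O)[#6] is the SMARTS for a ketone: a carbonyl carbon (no H) flanked by two carbons.
The molecule carries 2 separate instances of an acetyl/ketone group (-C(=O)CH3) meeting every constraint; each maps to a distinct set of atoms, giving 2 matches.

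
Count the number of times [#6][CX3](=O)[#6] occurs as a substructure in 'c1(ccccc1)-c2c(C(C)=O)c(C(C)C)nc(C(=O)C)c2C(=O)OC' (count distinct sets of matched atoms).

2

[#6][CX3](=O)[#6] is the SMARTS for a ketone: a carbonyl carbon (no H) flanked by two carbons.
The molecule carries 2 separate instances of an acetyl/ketone group (-C(=O)CH3) meeting every constraint; each maps to a distinct set of atoms, giving 2 matches.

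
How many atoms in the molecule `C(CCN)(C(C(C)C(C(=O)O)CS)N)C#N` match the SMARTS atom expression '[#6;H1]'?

4

The query [#6;H1] means: any carbon bearing exactly one hydrogen.
Check the 16 heavy atoms by environment: 3× C (H2) → no; 4× C (H1) → match; 2× N (H2) → no; 2× C (H0) → no; 1× N (H0) → no; 1× O (H0) → no; 1× O (H1) → no; 1× S (H1) → no; 1× C (H3) → no.
That gives 4 matching atoms.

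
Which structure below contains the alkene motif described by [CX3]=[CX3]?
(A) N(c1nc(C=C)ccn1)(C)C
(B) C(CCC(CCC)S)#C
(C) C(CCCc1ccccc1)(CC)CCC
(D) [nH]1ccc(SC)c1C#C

[CX3]=[CX3] describes a non-aromatic C=C double bond between two sp2 carbons (an alkene).
(A) contains a vinyl group (-CH=CH2), which satisfies every atom and bond constraint.
(B) has an ethynyl group (-C#CH) but the C-C bond is a triple bond, not a double bond.
(C) has an ethyl group (-CH2CH3) but its C-C bond is a single bond between CX4 carbons, not CX3=CX3.
(D) has an ethynyl group (-C#CH) but the C-C bond is a triple bond, not a double bond.
So the answer is (A).

A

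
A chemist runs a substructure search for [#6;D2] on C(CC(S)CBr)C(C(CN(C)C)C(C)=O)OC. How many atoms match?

4

The query [#6;D2] means: any carbon bonded to exactly two heavy atoms.
Check the 17 heavy atoms by environment: 4× C (D2) → match; 4× C (D3) → no; 1× N (D3) → no; 4× C (D1) → no; 1× O (D1) → no; 1× S (D1) → no; 1× Br (D1) → no; 1× O (D2) → no.
That gives 4 matching atoms.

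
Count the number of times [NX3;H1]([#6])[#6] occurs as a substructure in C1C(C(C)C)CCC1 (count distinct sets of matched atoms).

[NX3;H1]([#6])[#6] is the SMARTS for a secondary amine: a trivalent nitrogen with one H, bonded to two carbons.
No fragment in the molecule satisfies every constraint, giving 0 matches.

0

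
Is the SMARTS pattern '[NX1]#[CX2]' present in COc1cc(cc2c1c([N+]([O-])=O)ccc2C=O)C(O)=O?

No

The pattern [NX1]#[CX2] describes a nitrogen triple-bonded to a two-connected carbon — a nitrile.
The closest candidate here is a nitro group (-[N+](=O)[O-]), but there is no C#N triple bond. No other fragment satisfies the full query, so there is no match.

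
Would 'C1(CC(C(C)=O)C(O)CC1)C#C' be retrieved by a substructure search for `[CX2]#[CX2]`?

The pattern [CX2]#[CX2] describes a carbon-carbon triple bond — an alkyne.
The molecule carries an ethynyl group (-C#CH), whose atoms satisfy every constraint of the query, so the pattern matches.

Yes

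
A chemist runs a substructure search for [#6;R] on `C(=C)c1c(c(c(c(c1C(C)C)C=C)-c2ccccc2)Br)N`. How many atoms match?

12

Check the 21 heavy atoms by environment: 12× c (aromatic, in 6-ring) → match; 7× C (acyclic) → no; 1× Br (acyclic) → no; 1× N (acyclic) → no.
That gives 12 matching atoms.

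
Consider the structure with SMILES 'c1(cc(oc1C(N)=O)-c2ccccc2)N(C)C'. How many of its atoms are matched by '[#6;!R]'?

The query [#6;!R] means: carbon not in any ring.
Check the 17 heavy atoms by environment: 1× o (aromatic, in 5-ring) → no; 4× c (aromatic, in 5-ring) → no; 3× C (acyclic) → match; 1× O (acyclic) → no; 2× N (acyclic) → no; 6× c (aromatic, in 6-ring) → no.
That gives 3 matching atoms.

3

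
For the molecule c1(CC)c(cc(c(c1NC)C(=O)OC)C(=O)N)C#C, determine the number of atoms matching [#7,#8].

5

Check the 19 heavy atoms by environment: 6× c (aromatic) → no; 8× C → no; 2× N → match; 3× O → match.
Summing the matching environments: 2 + 3 = 5 matching atoms.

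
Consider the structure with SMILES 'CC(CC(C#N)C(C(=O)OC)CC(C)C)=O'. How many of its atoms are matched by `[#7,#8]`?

4

Check the 16 heavy atoms by environment: 12× C → no; 3× O → match; 1× N → match.
Summing the matching environments: 3 + 1 = 4 matching atoms.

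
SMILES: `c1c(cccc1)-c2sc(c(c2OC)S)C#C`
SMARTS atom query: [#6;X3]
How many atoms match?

The query [#6;X3] means: any carbon (aromatic or not) with three total connections.
Check the 16 heavy atoms by environment: 1× s (aromatic, X2) → no; 10× c (aromatic, X3) → match; 2× C (X2) → no; 1× S (X2) → no; 1× O (X2) → no; 1× C (X4) → no.
That gives 10 matching atoms.

10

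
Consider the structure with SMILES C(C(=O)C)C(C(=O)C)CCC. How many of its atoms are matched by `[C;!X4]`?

2

The query [C;!X4] means: aliphatic carbon that does not have four total connections.
Check the 11 heavy atoms by environment: 7× C (X4) → no; 2× C (X3) → match; 2× O (X1) → no.
That gives 2 matching atoms.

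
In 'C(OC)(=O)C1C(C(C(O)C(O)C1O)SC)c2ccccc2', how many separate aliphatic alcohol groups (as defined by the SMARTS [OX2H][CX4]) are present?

[OX2H][CX4] is the SMARTS for an aliphatic alcohol: a hydroxyl oxygen bound to an sp3 (X4) carbon.
The molecule carries 3 separate instances of a hydroxyl group (-OH) meeting every constraint; each maps to a distinct set of atoms, giving 3 matches.

3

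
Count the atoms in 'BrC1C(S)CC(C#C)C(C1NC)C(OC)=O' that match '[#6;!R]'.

Check the 16 heavy atoms by environment: 6× C (in 6-ring) → no; 5× C (acyclic) → match; 2× O (acyclic) → no; 1× N (acyclic) → no; 1× Br (acyclic) → no; 1× S (acyclic) → no.
That gives 5 matching atoms.

5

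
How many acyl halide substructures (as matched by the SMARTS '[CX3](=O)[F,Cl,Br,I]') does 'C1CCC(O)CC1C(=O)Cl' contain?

[CX3](=O)[F,Cl,Br,I] is the SMARTS for an acyl halide: a carbonyl carbon bonded to a halogen.
Exactly one fragment in the molecule meets all constraints, giving 1 match.

1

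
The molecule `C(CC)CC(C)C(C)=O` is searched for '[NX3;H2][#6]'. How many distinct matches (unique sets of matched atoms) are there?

[NX3;H2][#6] is the SMARTS for a primary amine: a trivalent nitrogen with two H attached to carbon.
No fragment in the molecule satisfies every constraint, giving 0 matches.

0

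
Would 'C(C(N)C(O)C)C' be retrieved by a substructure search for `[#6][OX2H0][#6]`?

The pattern [#6][OX2H0][#6] describes an aliphatic oxygen bridging two carbons with no H on the oxygen — an ether.
The closest candidate here is a hydroxyl group (-OH), but the oxygen has H1, not H0 bridging two carbons. No other fragment satisfies the full query, so there is no match.

No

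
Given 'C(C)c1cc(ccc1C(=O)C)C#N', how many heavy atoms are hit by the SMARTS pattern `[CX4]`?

3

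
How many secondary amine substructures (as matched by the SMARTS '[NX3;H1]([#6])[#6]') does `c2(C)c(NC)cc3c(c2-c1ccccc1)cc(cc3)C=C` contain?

[NX3;H1]([#6])[#6] is the SMARTS for a secondary amine: a trivalent nitrogen with one H, bonded to two carbons.
Exactly one fragment in the molecule meets all constraints, giving 1 match.

1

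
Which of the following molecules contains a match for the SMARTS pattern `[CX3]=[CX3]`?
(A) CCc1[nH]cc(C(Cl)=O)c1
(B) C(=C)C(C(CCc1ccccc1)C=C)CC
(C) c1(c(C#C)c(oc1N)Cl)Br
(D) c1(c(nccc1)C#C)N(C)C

[CX3]=[CX3] describes a non-aromatic C=C double bond between two sp2 carbons (an alkene).
(A) has an ethyl group (-CH2CH3) but its C-C bond is a single bond between CX4 carbons, not CX3=CX3.
(B) contains a vinyl group (-CH=CH2), which satisfies every atom and bond constraint.
(C) has an ethynyl group (-C#CH) but the C-C bond is a triple bond, not a double bond.
(D) has an ethynyl group (-C#CH) but the C-C bond is a triple bond, not a double bond.
So the answer is (B).

B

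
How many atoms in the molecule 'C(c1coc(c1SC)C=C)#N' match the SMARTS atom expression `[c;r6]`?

0

The query [c;r6] means: aromatic carbon that belongs to a six-membered ring.
Check the 11 heavy atoms by environment: 1× o (aromatic, in 5-ring) → no; 4× c (aromatic, in 5-ring) → no; 1× S (acyclic) → no; 4× C (acyclic) → no; 1× N (acyclic) → no.
No environment satisfies the query, so 0 matching atoms.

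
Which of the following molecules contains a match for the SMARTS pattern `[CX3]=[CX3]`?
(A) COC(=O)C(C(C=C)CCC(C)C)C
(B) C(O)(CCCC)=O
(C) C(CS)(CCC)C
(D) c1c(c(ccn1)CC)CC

[CX3]=[CX3] describes a non-aromatic C=C double bond between two sp2 carbons (an alkene).
(A) contains a vinyl group (-CH=CH2), which satisfies every atom and bond constraint.
(B) has an ethyl group (-CH2CH3) but its C-C bond is a single bond between CX4 carbons, not CX3=CX3.
(C) has an ethyl group (-CH2CH3) but its C-C bond is a single bond between CX4 carbons, not CX3=CX3.
(D) has an ethyl group (-CH2CH3) but its C-C bond is a single bond between CX4 carbons, not CX3=CX3.
So the answer is (A).

A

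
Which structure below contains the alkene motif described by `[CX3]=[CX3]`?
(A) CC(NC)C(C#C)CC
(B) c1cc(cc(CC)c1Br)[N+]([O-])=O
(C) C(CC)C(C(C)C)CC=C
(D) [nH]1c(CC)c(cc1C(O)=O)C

[CX3]=[CX3] describes a non-aromatic C=C double bond between two sp2 carbons (an alkene).
(A) has an ethynyl group (-C#CH) but the C-C bond is a triple bond, not a double bond.
(B) has an ethyl group (-CH2CH3) but its C-C bond is a single bond between CX4 carbons, not CX3=CX3.
(C) contains a vinyl group (-CH=CH2), which satisfies every atom and bond constraint.
(D) has an ethyl group (-CH2CH3) but its C-C bond is a single bond between CX4 carbons, not CX3=CX3.
So the answer is (C).

C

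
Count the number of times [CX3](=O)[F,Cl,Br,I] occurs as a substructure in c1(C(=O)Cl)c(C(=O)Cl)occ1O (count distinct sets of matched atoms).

2

[CX3](=O)[F,Cl,Br,I] is the SMARTS for an acyl halide: a carbonyl carbon bonded to a halogen.
The molecule carries 2 separate instances of an acyl chloride (-C(=O)Cl) meeting every constraint; each maps to a distinct set of atoms, giving 2 matches.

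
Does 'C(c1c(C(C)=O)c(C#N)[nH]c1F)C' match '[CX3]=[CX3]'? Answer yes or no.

No

The pattern [CX3]=[CX3] describes a non-aromatic C=C double bond between two sp2 carbons — an alkene.
The closest candidate here is an ethyl group (-CH2CH3), but its C-C bond is a single bond between CX4 carbons, not CX3=CX3. No other fragment satisfies the full query, so there is no match.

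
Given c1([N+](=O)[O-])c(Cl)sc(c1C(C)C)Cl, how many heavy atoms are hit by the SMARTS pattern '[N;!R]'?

1

Check the 13 heavy atoms by environment: 1× s (aromatic, in 5-ring) → no; 4× c (aromatic, in 5-ring) → no; 1× N (charge +1, acyclic) → match; 1× O (charge -1, acyclic) → no; 1× O (acyclic) → no; 3× C (acyclic) → no; 2× Cl (acyclic) → no.
That gives 1 matching atom.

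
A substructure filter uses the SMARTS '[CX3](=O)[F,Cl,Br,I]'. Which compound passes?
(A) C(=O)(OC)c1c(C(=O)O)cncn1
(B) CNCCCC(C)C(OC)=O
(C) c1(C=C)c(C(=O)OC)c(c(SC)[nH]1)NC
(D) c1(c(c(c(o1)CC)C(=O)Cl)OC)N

D

[CX3](=O)[F,Cl,Br,I] describes a carbonyl carbon bonded to a halogen (an acyl halide).
(A) has a carboxylic acid group (-C(=O)OH) but the carbonyl is bonded to -OH, not to a halogen.
(B) has a methyl-ester group (-C(=O)OCH3) but the carbonyl is bonded to -O-C, not to a halogen.
(C) has a methyl-ester group (-C(=O)OCH3) but the carbonyl is bonded to -O-C, not to a halogen.
(D) contains an acyl chloride (-C(=O)Cl), which satisfies every atom and bond constraint.
So the answer is (D).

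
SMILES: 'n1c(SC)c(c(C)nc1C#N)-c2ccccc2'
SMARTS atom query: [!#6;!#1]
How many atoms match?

4

The query [!#6;!#1] means: not carbon and not hydrogen — any heteroatom.
Check the 17 heavy atoms by environment: 2× n (aromatic) → match; 10× c (aromatic) → no; 3× C → no; 1× S → match; 1× N → match.
Summing the matching environments: 2 + 1 + 1 = 4 matching atoms.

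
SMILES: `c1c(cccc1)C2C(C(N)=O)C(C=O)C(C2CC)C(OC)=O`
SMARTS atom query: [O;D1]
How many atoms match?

3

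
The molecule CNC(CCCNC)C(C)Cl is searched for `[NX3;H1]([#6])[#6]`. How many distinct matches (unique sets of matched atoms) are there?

[NX3;H1]([#6])[#6] is the SMARTS for a secondary amine: a trivalent nitrogen with one H, bonded to two carbons.
The molecule carries 2 separate instances of an N-methylamino group (-NHCH3) meeting every constraint; each maps to a distinct set of atoms, giving 2 matches.

2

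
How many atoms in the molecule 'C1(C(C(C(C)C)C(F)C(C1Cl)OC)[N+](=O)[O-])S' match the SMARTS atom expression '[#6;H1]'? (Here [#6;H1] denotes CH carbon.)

The query [#6;H1] means: any carbon bearing exactly one hydrogen.
Check the 17 heavy atoms by environment: 7× C (H1) → match; 1× F (H0) → no; 3× C (H3) → no; 1× S (H1) → no; 1× Cl (H0) → no; 2× O (H0) → no; 1× N (charge +1, H0) → no; 1× O (charge -1, H0) → no.
That gives 7 matching atoms.

7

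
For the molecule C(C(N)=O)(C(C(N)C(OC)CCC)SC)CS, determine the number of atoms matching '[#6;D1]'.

Check the 17 heavy atoms by environment: 3× C (D2) → no; 5× C (D3) → no; 1× S (D2) → no; 3× C (D1) → match; 1× S (D1) → no; 1× O (D1) → no; 2× N (D1) → no; 1× O (D2) → no.
That gives 3 matching atoms.

3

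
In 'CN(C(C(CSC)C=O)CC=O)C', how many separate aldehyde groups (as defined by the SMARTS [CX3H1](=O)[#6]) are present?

2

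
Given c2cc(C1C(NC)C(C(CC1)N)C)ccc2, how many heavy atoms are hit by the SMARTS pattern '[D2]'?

8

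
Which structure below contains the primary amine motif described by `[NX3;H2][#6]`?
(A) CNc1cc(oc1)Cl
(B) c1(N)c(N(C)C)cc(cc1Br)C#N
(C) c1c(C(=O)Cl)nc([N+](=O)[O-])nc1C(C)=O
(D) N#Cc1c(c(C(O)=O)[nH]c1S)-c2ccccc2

B

[NX3;H2][#6] describes a trivalent nitrogen with two H attached to carbon (a primary amine).
(A) has an N-methylamino group (-NHCH3) but the nitrogen bears two carbons and only one H (H1), not H2.
(B) contains a primary amino group (-NH2), which satisfies every atom and bond constraint.
(C) has a nitro group (-[N+](=O)[O-]) but the nitrogen is [N+] with no H, not NX3H2.
(D) has a nitrile (-C#N) but the nitrogen is NX1 (triple-bonded), not NX3 with two H.
So the answer is (B).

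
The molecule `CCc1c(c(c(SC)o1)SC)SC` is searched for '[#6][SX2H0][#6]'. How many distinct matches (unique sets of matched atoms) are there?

3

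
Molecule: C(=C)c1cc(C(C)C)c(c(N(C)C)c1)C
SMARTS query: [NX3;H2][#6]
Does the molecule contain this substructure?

No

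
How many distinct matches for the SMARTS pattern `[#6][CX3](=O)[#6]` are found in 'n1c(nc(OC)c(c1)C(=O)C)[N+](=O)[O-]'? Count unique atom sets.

[#6][CX3](=O)[#6] is the SMARTS for a ketone: a carbonyl carbon (no H) flanked by two carbons.
Exactly one fragment in the molecule meets all constraints, giving 1 match.

1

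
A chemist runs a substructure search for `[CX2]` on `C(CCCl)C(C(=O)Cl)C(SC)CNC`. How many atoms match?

Check the 14 heavy atoms by environment: 8× C (X4) → no; 1× N (X3) → no; 2× Cl (X1) → no; 1× C (X3) → no; 1× O (X1) → no; 1× S (X2) → no.
No environment satisfies the query, so 0 matching atoms.

0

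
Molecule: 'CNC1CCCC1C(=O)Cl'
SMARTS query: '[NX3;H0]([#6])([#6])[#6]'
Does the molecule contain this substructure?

No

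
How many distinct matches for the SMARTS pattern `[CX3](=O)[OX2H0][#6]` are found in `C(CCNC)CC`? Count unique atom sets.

[CX3](=O)[OX2H0][#6] is the SMARTS for an ester: a carbonyl carbon bonded to an oxygen that is itself bonded to carbon (no H on that O).
No fragment in the molecule satisfies every constraint, giving 0 matches.

0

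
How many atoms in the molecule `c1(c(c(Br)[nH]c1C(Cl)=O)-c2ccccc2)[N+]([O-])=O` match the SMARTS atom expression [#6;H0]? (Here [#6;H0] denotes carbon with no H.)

Check the 18 heavy atoms by environment: 1× n (aromatic, H1) → no; 5× c (aromatic, H0) → match; 1× C (H0) → match; 2× O (H0) → no; 1× Cl (H0) → no; 1× N (charge +1, H0) → no; 1× O (charge -1, H0) → no; 1× Br (H0) → no; 5× c (aromatic, H1) → no.
Summing the matching environments: 5 + 1 = 6 matching atoms.

6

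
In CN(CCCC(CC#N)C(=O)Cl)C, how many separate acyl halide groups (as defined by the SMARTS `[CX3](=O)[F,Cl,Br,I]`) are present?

[CX3](=O)[F,Cl,Br,I] is the SMARTS for an acyl halide: a carbonyl carbon bonded to a halogen.
Exactly one fragment in the molecule meets all constraints, giving 1 match.

1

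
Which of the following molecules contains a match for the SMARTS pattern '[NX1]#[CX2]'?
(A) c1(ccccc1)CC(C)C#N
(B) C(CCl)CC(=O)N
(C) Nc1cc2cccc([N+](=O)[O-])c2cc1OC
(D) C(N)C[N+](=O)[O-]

A

[NX1]#[CX2] describes a nitrogen triple-bonded to a two-connected carbon (a nitrile).
(A) contains a nitrile (-C#N), which satisfies every atom and bond constraint.
(B) has a primary amide (-C(=O)NH2) but the nitrogen is NX3, not NX1.
(C) has a nitro group (-[N+](=O)[O-]) but there is no C#N triple bond.
(D) has a primary amino group (-NH2) but the nitrogen is NX3 (three connections), not NX1 triple-bonded.
So the answer is (A).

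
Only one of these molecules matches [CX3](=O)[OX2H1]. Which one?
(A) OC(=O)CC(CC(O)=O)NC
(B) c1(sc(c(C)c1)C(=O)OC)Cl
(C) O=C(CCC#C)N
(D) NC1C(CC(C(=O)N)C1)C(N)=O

A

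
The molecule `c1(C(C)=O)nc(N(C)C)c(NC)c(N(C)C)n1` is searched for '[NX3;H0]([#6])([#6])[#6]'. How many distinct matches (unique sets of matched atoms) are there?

[NX3;H0]([#6])([#6])[#6] is the SMARTS for a tertiary amine: a trivalent nitrogen with no H, bonded to three carbons.
The molecule carries 2 separate instances of a dimethylamino group (-N(CH3)2) meeting every constraint; each maps to a distinct set of atoms, giving 2 matches.

2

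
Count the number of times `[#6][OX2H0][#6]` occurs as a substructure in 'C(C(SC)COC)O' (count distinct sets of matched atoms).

[#6][OX2H0][#6] is the SMARTS for an ether: an aliphatic oxygen bridging two carbons with no H on the oxygen.
Exactly one fragment in the molecule meets all constraints, giving 1 match.

1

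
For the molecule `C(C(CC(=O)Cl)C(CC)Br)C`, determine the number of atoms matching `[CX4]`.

The query [CX4] means: C with X4: aliphatic carbon with exactly 4 total connections (bonds + H).
Check the 11 heavy atoms by environment: 7× C (X4) → match; 1× C (X3) → no; 1× O (X1) → no; 1× Cl (X1) → no; 1× Br (X1) → no.
That gives 7 matching atoms.

7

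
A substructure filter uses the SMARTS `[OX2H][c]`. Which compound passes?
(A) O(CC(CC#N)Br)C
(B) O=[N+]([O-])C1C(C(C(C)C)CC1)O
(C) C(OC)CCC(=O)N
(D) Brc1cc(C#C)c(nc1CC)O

[OX2H][c] describes a hydroxyl oxygen attached to an aromatic carbon (a phenol).
(A) has a methoxy ether (-OCH3) but the oxygen has H0, not H1.
(B) has a hydroxyl group (-OH) but the -OH is on an aliphatic carbon, not an aromatic c.
(C) has a methoxy ether (-OCH3) but the oxygen has H0, not H1.
(D) contains a hydroxyl group (-OH), which satisfies every atom and bond constraint.
So the answer is (D).

D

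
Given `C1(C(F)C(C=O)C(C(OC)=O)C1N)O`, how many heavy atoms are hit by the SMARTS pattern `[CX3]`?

2

The query [CX3] means: C with X3: aliphatic carbon with exactly 3 total connections.
Check the 14 heavy atoms by environment: 6× C (X4) → no; 1× F (X1) → no; 1× N (X3) → no; 2× C (X3) → match; 2× O (X1) → no; 2× O (X2) → no.
That gives 2 matching atoms.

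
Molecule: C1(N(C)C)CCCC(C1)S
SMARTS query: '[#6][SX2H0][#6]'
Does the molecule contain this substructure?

The pattern [#6][SX2H0][#6] describes an aliphatic sulfur bridging two carbons with no H on the sulfur — a thioether.
The closest candidate here is a thiol (-SH), but the sulfur has H1, not H0 bridging two carbons. No other fragment satisfies the full query, so there is no match.

No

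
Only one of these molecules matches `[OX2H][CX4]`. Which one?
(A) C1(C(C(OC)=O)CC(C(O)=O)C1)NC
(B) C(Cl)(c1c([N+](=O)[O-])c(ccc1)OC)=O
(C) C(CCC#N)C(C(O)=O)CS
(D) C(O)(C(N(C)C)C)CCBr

D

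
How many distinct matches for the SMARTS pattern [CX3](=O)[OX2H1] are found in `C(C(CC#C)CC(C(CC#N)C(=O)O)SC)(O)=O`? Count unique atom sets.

2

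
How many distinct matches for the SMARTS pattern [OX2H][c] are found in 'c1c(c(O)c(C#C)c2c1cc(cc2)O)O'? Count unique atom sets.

3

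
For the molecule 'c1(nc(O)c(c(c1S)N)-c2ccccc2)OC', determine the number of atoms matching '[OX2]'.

Check the 17 heavy atoms by environment: 1× n (aromatic, X2) → no; 11× c (aromatic, X3) → no; 2× O (X2) → match; 1× C (X4) → no; 1× S (X2) → no; 1× N (X3) → no.
That gives 2 matching atoms.

2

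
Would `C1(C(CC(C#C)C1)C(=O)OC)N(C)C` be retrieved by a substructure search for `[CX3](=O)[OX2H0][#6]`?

Yes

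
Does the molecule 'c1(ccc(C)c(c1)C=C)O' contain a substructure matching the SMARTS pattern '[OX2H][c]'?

The pattern [OX2H][c] describes a hydroxyl oxygen attached to an aromatic carbon — a phenol.
The molecule carries a hydroxyl group (-OH), whose atoms satisfy every constraint of the query, so the pattern matches.

Yes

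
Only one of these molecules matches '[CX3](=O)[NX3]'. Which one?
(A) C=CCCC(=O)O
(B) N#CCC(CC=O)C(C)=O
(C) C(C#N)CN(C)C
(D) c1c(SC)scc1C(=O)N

D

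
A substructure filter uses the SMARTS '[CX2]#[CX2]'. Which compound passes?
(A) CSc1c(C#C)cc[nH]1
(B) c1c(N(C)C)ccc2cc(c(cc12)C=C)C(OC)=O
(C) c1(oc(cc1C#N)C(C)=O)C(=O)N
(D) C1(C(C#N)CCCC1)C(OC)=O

A

[CX2]#[CX2] describes a carbon-carbon triple bond (an alkyne).
(A) contains an ethynyl group (-C#CH), which satisfies every atom and bond constraint.
(B) has a vinyl group (-CH=CH2) but the C=C is a double bond; both carbons are CX3, not CX2.
(C) has a nitrile (-C#N) but the triple bond is C#N, not C#C.
(D) has a nitrile (-C#N) but the triple bond is C#N, not C#C.
So the answer is (A).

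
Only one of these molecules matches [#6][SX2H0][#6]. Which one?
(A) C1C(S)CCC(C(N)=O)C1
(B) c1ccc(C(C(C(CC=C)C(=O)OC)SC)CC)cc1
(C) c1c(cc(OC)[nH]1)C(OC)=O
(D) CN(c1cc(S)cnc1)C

[#6][SX2H0][#6] describes an aliphatic sulfur bridging two carbons with no H on the sulfur (a thioether).
(A) has a thiol (-SH) but the sulfur has H1, not H0 bridging two carbons.
(B) contains a methylthio ether (-SCH3), which satisfies every atom and bond constraint.
(C) has a methoxy ether (-OCH3) but the bridging atom is O, not S.
(D) has a thiol (-SH) but the sulfur has H1, not H0 bridging two carbons.
So the answer is (B).

B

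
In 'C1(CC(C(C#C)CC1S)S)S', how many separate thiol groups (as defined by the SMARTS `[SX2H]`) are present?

[SX2H] is the SMARTS for a thiol: an aliphatic sulfur with two connections, one being H.
The molecule carries 3 separate instances of a thiol (-SH) meeting every constraint; each maps to a distinct set of atoms, giving 3 matches.

3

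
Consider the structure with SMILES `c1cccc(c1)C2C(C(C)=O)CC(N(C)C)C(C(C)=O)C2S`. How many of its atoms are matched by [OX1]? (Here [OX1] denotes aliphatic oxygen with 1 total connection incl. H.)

2

The query [OX1] means: aliphatic oxygen with one total connection — typically a carbonyl =O or an oxide.
Check the 22 heavy atoms by environment: 10× C (X4) → no; 1× S (X2) → no; 1× N (X3) → no; 2× C (X3) → no; 2× O (X1) → match; 6× c (aromatic, X3) → no.
That gives 2 matching atoms.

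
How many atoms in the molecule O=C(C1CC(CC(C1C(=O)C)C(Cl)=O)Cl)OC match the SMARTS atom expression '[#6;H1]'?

4

The query [#6;H1] means: any carbon bearing exactly one hydrogen.
Check the 17 heavy atoms by environment: 2× C (H2) → no; 4× C (H1) → match; 3× C (H0) → no; 4× O (H0) → no; 2× Cl (H0) → no; 2× C (H3) → no.
That gives 4 matching atoms.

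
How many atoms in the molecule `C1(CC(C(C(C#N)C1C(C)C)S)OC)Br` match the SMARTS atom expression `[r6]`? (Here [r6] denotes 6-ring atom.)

Check the 15 heavy atoms by environment: 6× C (in 6-ring) → match; 1× Br (acyclic) → no; 5× C (acyclic) → no; 1× N (acyclic) → no; 1× S (acyclic) → no; 1× O (acyclic) → no.
That gives 6 matching atoms.

6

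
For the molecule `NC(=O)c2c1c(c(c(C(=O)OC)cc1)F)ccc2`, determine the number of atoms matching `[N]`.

1

The query [N] means: uppercase N matches aliphatic (non-aromatic) nitrogen only.
Check the 18 heavy atoms by environment: 10× c (aromatic) → no; 3× C → no; 3× O → no; 1× N → match; 1× F → no.
That gives 1 matching atom.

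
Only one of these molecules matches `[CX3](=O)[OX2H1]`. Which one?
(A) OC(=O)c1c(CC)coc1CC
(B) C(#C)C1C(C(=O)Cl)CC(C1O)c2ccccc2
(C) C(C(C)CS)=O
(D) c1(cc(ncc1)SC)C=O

A

[CX3](=O)[OX2H1] describes an sp2 carbon double-bonded to O and single-bonded to an -OH oxygen (a carboxylic acid).
(A) contains a carboxylic acid group (-C(=O)OH), which satisfies every atom and bond constraint.
(B) has an acyl chloride (-C(=O)Cl) but the carbonyl is bonded to Cl, not to an -OH oxygen.
(C) has an aldehyde (-CHO) but there is no singly-bonded oxygen on the carbonyl carbon.
(D) has an aldehyde (-CHO) but there is no singly-bonded oxygen on the carbonyl carbon.
So the answer is (A).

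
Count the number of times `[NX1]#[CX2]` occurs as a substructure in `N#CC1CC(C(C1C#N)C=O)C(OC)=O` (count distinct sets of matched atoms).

[NX1]#[CX2] is the SMARTS for a nitrile: a nitrogen triple-bonded to a two-connected carbon.
The molecule carries 2 separate instances of a nitrile (-C#N) meeting every constraint; each maps to a distinct set of atoms, giving 2 matches.

2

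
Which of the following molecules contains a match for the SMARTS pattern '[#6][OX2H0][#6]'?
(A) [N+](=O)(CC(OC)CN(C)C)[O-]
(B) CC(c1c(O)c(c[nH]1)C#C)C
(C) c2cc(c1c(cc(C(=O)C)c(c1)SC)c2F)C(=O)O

A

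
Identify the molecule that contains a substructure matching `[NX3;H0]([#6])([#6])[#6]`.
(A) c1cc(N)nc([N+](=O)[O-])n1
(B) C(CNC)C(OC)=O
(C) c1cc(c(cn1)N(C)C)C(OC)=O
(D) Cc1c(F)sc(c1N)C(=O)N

C

[NX3;H0]([#6])([#6])[#6] describes a trivalent nitrogen with no H, bonded to three carbons (a tertiary amine).
(A) has a primary amino group (-NH2) but the nitrogen has H2, not H0 with three carbons.
(B) has an N-methylamino group (-NHCH3) but the nitrogen still has one H (H1), not H0.
(C) contains a dimethylamino group (-N(CH3)2), which satisfies every atom and bond constraint.
(D) has a primary amino group (-NH2) but the nitrogen has H2, not H0 with three carbons.
So the answer is (C).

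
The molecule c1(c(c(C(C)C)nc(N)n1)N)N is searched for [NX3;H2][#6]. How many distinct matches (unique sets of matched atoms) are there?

[NX3;H2][#6] is the SMARTS for a primary amine: a trivalent nitrogen with two H attached to carbon.
The molecule carries 3 separate instances of a primary amino group (-NH2) meeting every constraint; each maps to a distinct set of atoms, giving 3 matches.

3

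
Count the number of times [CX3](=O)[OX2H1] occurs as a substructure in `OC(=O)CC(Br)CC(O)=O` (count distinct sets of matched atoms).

2

[CX3](=O)[OX2H1] is the SMARTS for a carboxylic acid: an sp2 carbon double-bonded to O and single-bonded to an -OH oxygen.
The molecule carries 2 separate instances of a carboxylic acid group (-C(=O)OH) meeting every constraint; each maps to a distinct set of atoms, giving 2 matches.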